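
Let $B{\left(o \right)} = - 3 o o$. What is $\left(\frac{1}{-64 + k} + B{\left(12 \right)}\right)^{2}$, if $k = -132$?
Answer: $\frac{7169516929}{38416} \approx 1.8663 \cdot 10^{5}$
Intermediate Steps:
$B{\left(o \right)} = - 3 o^{2}$
$\left(\frac{1}{-64 + k} + B{\left(12 \right)}\right)^{2} = \left(\frac{1}{-64 - 132} - 3 \cdot 12^{2}\right)^{2} = \left(\frac{1}{-196} - 432\right)^{2} = \left(- \frac{1}{196} - 432\right)^{2} = \left(- \frac{84673}{196}\right)^{2} = \frac{7169516929}{38416}$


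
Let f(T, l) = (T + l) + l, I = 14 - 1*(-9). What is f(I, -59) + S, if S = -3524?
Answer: -3619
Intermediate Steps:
I = 23 (I = 14 + 9 = 23)
f(T, l) = T + 2*l
f(I, -59) + S = (23 + 2*(-59)) - 3524 = (23 - 118) - 3524 = -95 - 3524 = -3619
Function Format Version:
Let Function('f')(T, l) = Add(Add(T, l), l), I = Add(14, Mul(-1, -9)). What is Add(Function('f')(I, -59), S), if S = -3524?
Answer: -3619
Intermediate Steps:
I = 23 (I = Add(14, 9) = 23)
Function('f')(T, l) = Add(T, Mul(2, l))
Add(Function('f')(I, -59), S) = Add(Add(23, Mul(2, -59)), -3524) = Add(Add(23, -118), -3524) = Add(-95, -3524) = -3619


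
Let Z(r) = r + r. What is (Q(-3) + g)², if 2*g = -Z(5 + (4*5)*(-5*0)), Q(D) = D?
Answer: 64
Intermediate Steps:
Z(r) = 2*r
g = -5 (g = (-2*(5 + (4*5)*(-5*0)))/2 = (-2*(5 + 20*0))/2 = (-2*(5 + 0))/2 = (-2*5)/2 = (-1*10)/2 = (½)*(-10) = -5)
(Q(-3) + g)² = (-3 - 5)² = (-8)² = 64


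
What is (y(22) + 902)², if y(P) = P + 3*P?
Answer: 980100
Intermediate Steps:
y(P) = 4*P
(y(22) + 902)² = (4*22 + 902)² = (88 + 902)² = 990² = 980100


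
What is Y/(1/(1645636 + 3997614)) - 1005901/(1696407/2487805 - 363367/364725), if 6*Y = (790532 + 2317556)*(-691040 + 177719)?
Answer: -6585583915368973971456830675/4388679944 ≈ -1.5006e+18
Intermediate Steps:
Y = -265907806708 (Y = ((790532 + 2317556)*(-691040 + 177719))/6 = (3108088*(-513321))/6 = (1/6)*(-1595446840248) = -265907806708)
Y/(1/(1645636 + 3997614)) - 1005901/(1696407/2487805 - 363367/364725) = -265907806708/(1/(1645636 + 3997614)) - 1005901/(1696407/2487805 - 363367/364725) = -265907806708/(1/5643250) - 1005901/(1696407*(1/2487805) - 363367*1/364725) = -265907806708/1/5643250 - 1005901/(1696407/2487805 - 363367/364725) = -265907806708*5643250 - 1005901/(-57052839272/181472935725) = -1500584230204921000 - 1005901*(-181472935725/57052839272) = -1500584230204921000 + 14041831347593325/4388679944 = -6585583915368973971456830675/4388679944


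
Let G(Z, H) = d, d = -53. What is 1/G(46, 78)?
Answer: -1/53 ≈ -0.018868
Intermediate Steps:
G(Z, H) = -53
1/G(46, 78) = 1/(-53) = -1/53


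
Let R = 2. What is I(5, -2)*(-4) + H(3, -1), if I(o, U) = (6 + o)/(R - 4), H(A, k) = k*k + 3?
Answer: 26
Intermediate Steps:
H(A, k) = 3 + k**2 (H(A, k) = k**2 + 3 = 3 + k**2)
I(o, U) = -3 - o/2 (I(o, U) = (6 + o)/(2 - 4) = (6 + o)/(-2) = (6 + o)*(-1/2) = -3 - o/2)
I(5, -2)*(-4) + H(3, -1) = (-3 - 1/2*5)*(-4) + (3 + (-1)**2) = (-3 - 5/2)*(-4) + (3 + 1) = -11/2*(-4) + 4 = 22 + 4 = 26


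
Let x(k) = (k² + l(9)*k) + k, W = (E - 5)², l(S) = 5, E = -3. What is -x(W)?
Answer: -4480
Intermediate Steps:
W = 64 (W = (-3 - 5)² = (-8)² = 64)
x(k) = k² + 6*k (x(k) = (k² + 5*k) + k = k² + 6*k)
-x(W) = -64*(6 + 64) = -64*70 = -1*4480 = -4480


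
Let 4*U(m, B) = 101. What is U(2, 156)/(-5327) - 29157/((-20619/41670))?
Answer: 2876513926889/48816628 ≈ 58925.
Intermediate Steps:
U(m, B) = 101/4 (U(m, B) = (1/4)*101 = 101/4)
U(2, 156)/(-5327) - 29157/((-20619/41670)) = (101/4)/(-5327) - 29157/((-20619/41670)) = (101/4)*(-1/5327) - 29157/((-20619*1/41670)) = -101/21308 - 29157/(-2291/4630) = -101/21308 - 29157*(-4630/2291) = -101/21308 + 134996910/2291 = 2876513926889/48816628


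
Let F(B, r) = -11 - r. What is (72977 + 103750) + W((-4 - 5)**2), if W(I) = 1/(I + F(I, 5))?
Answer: 11487256/65 ≈ 1.7673e+5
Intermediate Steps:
W(I) = 1/(-16 + I) (W(I) = 1/(I + (-11 - 1*5)) = 1/(I + (-11 - 5)) = 1/(I - 16) = 1/(-16 + I))
(72977 + 103750) + W((-4 - 5)**2) = (72977 + 103750) + 1/(-16 + (-4 - 5)**2) = 176727 + 1/(-16 + (-9)**2) = 176727 + 1/(-16 + 81) = 176727 + 1/65 = 11487256/65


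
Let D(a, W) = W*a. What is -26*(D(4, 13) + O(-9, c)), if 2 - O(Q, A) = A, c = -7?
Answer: -1586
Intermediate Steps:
O(Q, A) = 2 - A
-26*(D(4, 13) + O(-9, c)) = -26*(13*4 + (2 - 1*(-7))) = -26*(52 + (2 + 7)) = -26*(52 + 9) = -26*61 = -1586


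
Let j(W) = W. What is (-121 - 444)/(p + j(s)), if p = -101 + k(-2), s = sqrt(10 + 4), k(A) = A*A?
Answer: 10961/1879 + 113*sqrt(14)/1879 ≈ 6.0584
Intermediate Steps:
k(A) = A**2
s = sqrt(14) ≈ 3.7417
p = -97 (p = -101 + (-2)**2 = -101 + 4 = -97)
(-121 - 444)/(p + j(s)) = (-121 - 444)/(-97 + sqrt(14)) = -565/(-97 + sqrt(14))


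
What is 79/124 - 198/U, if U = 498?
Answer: 2465/10292 ≈ 0.23951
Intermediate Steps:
79/124 - 198/U = 79/124 - 198/498 = 79*(1/124) - 198*1/498 = 79/124 - 33/83 = 2465/10292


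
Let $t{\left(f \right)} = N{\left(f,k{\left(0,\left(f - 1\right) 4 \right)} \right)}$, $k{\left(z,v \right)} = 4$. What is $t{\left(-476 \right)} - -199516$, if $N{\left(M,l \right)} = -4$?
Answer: $199512$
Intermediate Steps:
$t{\left(f \right)} = -4$
$t{\left(-476 \right)} - -199516 = -4 - -199516 = -4 + 199516 = 199512$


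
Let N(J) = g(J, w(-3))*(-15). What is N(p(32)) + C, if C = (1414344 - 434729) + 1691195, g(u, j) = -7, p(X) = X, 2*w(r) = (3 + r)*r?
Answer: 2670915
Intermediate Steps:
w(r) = r*(3 + r)/2 (w(r) = ((3 + r)*r)/2 = (r*(3 + r))/2 = r*(3 + r)/2)
C = 2670810 (C = 979615 + 1691195 = 2670810)
N(J) = 105 (N(J) = -7*(-15) = 105)
N(p(32)) + C = 105 + 2670810 = 2670915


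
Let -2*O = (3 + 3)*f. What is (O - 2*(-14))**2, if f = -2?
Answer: 1156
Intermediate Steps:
O = 6 (O = -(3 + 3)*(-2)/2 = -3*(-2) = -1/2*(-12) = 6)
(O - 2*(-14))**2 = (6 - 2*(-14))**2 = (6 + 28)**2 = 34**2 = 1156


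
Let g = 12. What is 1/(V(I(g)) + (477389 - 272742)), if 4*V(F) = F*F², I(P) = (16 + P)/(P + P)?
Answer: 864/176815351 ≈ 4.8865e-6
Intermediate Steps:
I(P) = (16 + P)/(2*P) (I(P) = (16 + P)/((2*P)) = (16 + P)*(1/(2*P)) = (16 + P)/(2*P))
V(F) = F³/4 (V(F) = (F*F²)/4 = F³/4)
1/(V(I(g)) + (477389 - 272742)) = 1/(((½)*(16 + 12)/12)³/4 + (477389 - 272742)) = 1/(((½)*(1/12)*28)³/4 + 204647) = 1/((7/6)³/4 + 204647) = 1/((¼)*(343/216) + 204647) = 1/(343/864 + 204647) = 1/(176815351/864) = 864/176815351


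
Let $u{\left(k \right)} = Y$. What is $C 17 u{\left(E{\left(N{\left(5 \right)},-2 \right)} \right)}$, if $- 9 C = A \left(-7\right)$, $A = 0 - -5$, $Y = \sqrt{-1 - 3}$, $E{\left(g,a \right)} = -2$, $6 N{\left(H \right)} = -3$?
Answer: $\frac{1190 i}{9} \approx 132.22 i$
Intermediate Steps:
$N{\left(H \right)} = - \frac{1}{2}$ ($N{\left(H \right)} = \frac{1}{6} \left(-3\right) = - \frac{1}{2}$)
$Y = 2 i$ ($Y = \sqrt{-4} = 2 i \approx 2.0 i$)
$u{\left(k \right)} = 2 i$
$A = 5$ ($A = 0 + 5 = 5$)
$C = \frac{35}{9}$ ($C = - \frac{5 \left(-7\right)}{9} = \left(- \frac{1}{9}\right) \left(-35\right) = \frac{35}{9} \approx 3.8889$)
$C 17 u{\left(E{\left(N{\left(5 \right)},-2 \right)} \right)} = \frac{35}{9} \cdot 17 \cdot 2 i = \frac{595 \cdot 2 i}{9} = \frac{1190 i}{9}$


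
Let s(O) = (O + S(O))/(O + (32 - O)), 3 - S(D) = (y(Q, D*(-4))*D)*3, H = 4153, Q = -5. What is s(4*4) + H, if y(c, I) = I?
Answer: 135987/32 ≈ 4249.6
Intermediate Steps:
S(D) = 3 + 12*D² (S(D) = 3 - (D*(-4))*D*3 = 3 - (-4*D)*D*3 = 3 - (-4*D²)*3 = 3 - (-12)*D² = 3 + 12*D²)
s(O) = 3/32 + O/32 + 3*O²/8 (s(O) = (O + (3 + 12*O²))/(O + (32 - O)) = (3 + O + 12*O²)/32 = (3 + O + 12*O²)*(1/32) = 3/32 + O/32 + 3*O²/8)
s(4*4) + H = (3/32 + (4*4)/32 + 3*(4*4)²/8) + 4153 = (3/32 + (1/32)*16 + (3/8)*16²) + 4153 = (3/32 + ½ + (3/8)*256) + 4153 = (3/32 + ½ + 96) + 4153 = 3091/32 + 4153 = 135987/32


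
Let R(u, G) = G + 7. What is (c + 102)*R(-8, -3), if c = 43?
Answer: 580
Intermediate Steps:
R(u, G) = 7 + G
(c + 102)*R(-8, -3) = (43 + 102)*(7 - 3) = 145*4 = 580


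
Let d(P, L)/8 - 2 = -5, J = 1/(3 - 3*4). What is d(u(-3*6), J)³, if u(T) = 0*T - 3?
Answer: -13824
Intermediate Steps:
u(T) = -3 (u(T) = 0 - 3 = -3)
J = -⅑ (J = 1/(3 - 12) = 1/(-9) = -⅑ ≈ -0.11111)
d(P, L) = -24 (d(P, L) = 16 + 8*(-5) = 16 - 40 = -24)
d(u(-3*6), J)³ = (-24)³ = -13824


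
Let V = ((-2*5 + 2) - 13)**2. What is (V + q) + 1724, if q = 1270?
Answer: 3435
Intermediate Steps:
V = 441 (V = ((-10 + 2) - 13)**2 = (-8 - 13)**2 = (-21)**2 = 441)
(V + q) + 1724 = (441 + 1270) + 1724 = 1711 + 1724 = 3435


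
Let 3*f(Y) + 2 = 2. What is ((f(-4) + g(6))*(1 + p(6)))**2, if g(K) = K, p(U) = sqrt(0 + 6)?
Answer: 252 + 72*sqrt(6) ≈ 428.36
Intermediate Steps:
p(U) = sqrt(6)
f(Y) = 0 (f(Y) = -2/3 + (1/3)*2 = -2/3 + 2/3 = 0)
((f(-4) + g(6))*(1 + p(6)))**2 = ((0 + 6)*(1 + sqrt(6)))**2 = (6*(1 + sqrt(6)))**2 = (6 + 6*sqrt(6))**2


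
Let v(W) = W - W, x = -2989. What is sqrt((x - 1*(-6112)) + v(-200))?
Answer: 3*sqrt(347) ≈ 55.884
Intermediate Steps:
v(W) = 0
sqrt((x - 1*(-6112)) + v(-200)) = sqrt((-2989 - 1*(-6112)) + 0) = sqrt((-2989 + 6112) + 0) = sqrt(3123 + 0) = sqrt(3123) = 3*sqrt(347)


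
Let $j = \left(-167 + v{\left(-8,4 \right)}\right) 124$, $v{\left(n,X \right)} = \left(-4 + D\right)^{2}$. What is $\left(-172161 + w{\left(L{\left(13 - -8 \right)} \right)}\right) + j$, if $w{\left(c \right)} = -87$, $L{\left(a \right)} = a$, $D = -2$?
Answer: $-188492$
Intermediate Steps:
$v{\left(n,X \right)} = 36$ ($v{\left(n,X \right)} = \left(-4 - 2\right)^{2} = \left(-6\right)^{2} = 36$)
$j = -16244$ ($j = \left(-167 + 36\right) 124 = \left(-131\right) 124 = -16244$)
$\left(-172161 + w{\left(L{\left(13 - -8 \right)} \right)}\right) + j = \left(-172161 - 87\right) - 16244 = -172248 - 16244 = -188492$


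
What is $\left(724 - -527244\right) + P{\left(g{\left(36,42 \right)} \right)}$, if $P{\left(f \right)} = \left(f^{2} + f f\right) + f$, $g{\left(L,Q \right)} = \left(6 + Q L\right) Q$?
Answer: $8130246796$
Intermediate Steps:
$g{\left(L,Q \right)} = Q \left(6 + L Q\right)$ ($g{\left(L,Q \right)} = \left(6 + L Q\right) Q = Q \left(6 + L Q\right)$)
$P{\left(f \right)} = f + 2 f^{2}$ ($P{\left(f \right)} = \left(f^{2} + f^{2}\right) + f = 2 f^{2} + f = f + 2 f^{2}$)
$\left(724 - -527244\right) + P{\left(g{\left(36,42 \right)} \right)} = \left(724 - -527244\right) + 42 \left(6 + 36 \cdot 42\right) \left(1 + 2 \cdot 42 \left(6 + 36 \cdot 42\right)\right) = \left(724 + 527244\right) + 42 \left(6 + 1512\right) \left(1 + 2 \cdot 42 \left(6 + 1512\right)\right) = 527968 + 42 \cdot 1518 \left(1 + 2 \cdot 42 \cdot 1518\right) = 527968 + 63756 \left(1 + 2 \cdot 63756\right) = 527968 + 63756 \left(1 + 127512\right) = 527968 + 63756 \cdot 127513 = 527968 + 8129718828 = 8130246796$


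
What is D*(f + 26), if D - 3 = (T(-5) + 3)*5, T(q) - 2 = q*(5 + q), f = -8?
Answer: 504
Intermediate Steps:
T(q) = 2 + q*(5 + q)
D = 28 (D = 3 + ((2 + (-5)**2 + 5*(-5)) + 3)*5 = 3 + ((2 + 25 - 25) + 3)*5 = 3 + (2 + 3)*5 = 3 + 5*5 = 3 + 25 = 28)
D*(f + 26) = 28*(-8 + 26) = 28*18 = 504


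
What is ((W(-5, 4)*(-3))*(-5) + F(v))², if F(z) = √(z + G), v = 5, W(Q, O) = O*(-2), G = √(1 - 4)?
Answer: (120 - √(5 + I*√3))² ≈ 13861.0 - 89.89*I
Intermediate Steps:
G = I*√3 (G = √(-3) = I*√3 ≈ 1.732*I)
W(Q, O) = -2*O
F(z) = √(z + I*√3)
((W(-5, 4)*(-3))*(-5) + F(v))² = ((-2*4*(-3))*(-5) + √(5 + I*√3))² = (-8*(-3)*(-5) + √(5 + I*√3))² = (24*(-5) + √(5 + I*√3))² = (-120 + √(5 + I*√3))²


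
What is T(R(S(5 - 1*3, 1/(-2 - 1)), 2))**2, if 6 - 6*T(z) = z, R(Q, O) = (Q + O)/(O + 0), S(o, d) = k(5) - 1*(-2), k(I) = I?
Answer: 1/16 ≈ 0.062500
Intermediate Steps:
S(o, d) = 7 (S(o, d) = 5 - 1*(-2) = 5 + 2 = 7)
R(Q, O) = (O + Q)/O
T(z) = 1 - z/6
T(R(S(5 - 1*3, 1/(-2 - 1)), 2))**2 = (1 - (2 + 7)/(6*2))**2 = (1 - 9/12)**2 = (1 - 1/6*9/2)**2 = (1 - 3/4)**2 = (1/4)**2 = 1/16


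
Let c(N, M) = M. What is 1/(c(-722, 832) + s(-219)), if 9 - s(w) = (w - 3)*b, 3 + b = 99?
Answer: 1/22153 ≈ 4.5141e-5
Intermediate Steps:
b = 96 (b = -3 + 99 = 96)
s(w) = 297 - 96*w (s(w) = 9 - (w - 3)*96 = 9 - (-3 + w)*96 = 9 - (-288 + 96*w) = 9 + (288 - 96*w) = 297 - 96*w)
1/(c(-722, 832) + s(-219)) = 1/(832 + (297 - 96*(-219))) = 1/(832 + (297 + 21024)) = 1/(832 + 21321) = 1/22153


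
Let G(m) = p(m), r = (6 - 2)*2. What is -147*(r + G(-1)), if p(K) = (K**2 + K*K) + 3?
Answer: -1911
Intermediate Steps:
r = 8 (r = 4*2 = 8)
p(K) = 3 + 2*K**2 (p(K) = (K**2 + K**2) + 3 = 2*K**2 + 3 = 3 + 2*K**2)
G(m) = 3 + 2*m**2
-147*(r + G(-1)) = -147*(8 + (3 + 2*(-1)**2)) = -147*(8 + (3 + 2*1)) = -147*(8 + (3 + 2)) = -147*(8 + 5) = -147*13 = -1911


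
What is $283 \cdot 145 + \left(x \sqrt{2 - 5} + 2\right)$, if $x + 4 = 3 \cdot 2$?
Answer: $41037 + 2 i \sqrt{3} \approx 41037.0 + 3.4641 i$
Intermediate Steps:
$x = 2$ ($x = -4 + 3 \cdot 2 = -4 + 6 = 2$)
$283 \cdot 145 + \left(x \sqrt{2 - 5} + 2\right) = 283 \cdot 145 + \left(2 \sqrt{2 - 5} + 2\right) = 41035 + \left(2 \sqrt{-3} + 2\right) = 41035 + \left(2 i \sqrt{3} + 2\right) = 41035 + \left(2 + 2 i \sqrt{3}\right) = 41037 + 2 i \sqrt{3}$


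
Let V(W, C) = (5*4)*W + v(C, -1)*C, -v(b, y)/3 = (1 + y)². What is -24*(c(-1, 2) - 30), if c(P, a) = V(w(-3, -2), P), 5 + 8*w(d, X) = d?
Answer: 1200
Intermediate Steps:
w(d, X) = -5/8 + d/8
v(b, y) = -3*(1 + y)²
V(W, C) = 20*W (V(W, C) = (5*4)*W + (-3*(1 - 1)²)*C = 20*W + (-3*0²)*C = 20*W + (-3*0)*C = 20*W + 0*C = 20*W + 0 = 20*W)
c(P, a) = -20 (c(P, a) = 20*(-5/8 + (⅛)*(-3)) = 20*(-5/8 - 3/8) = 20*(-1) = -20)
-24*(c(-1, 2) - 30) = -24*(-20 - 30) = -24*(-50) = 1200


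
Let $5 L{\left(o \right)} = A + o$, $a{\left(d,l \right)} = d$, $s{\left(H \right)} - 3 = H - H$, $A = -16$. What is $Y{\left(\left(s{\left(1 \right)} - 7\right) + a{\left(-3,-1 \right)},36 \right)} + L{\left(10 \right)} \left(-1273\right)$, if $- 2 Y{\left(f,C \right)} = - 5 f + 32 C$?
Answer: $\frac{9341}{10} \approx 934.1$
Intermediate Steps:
$s{\left(H \right)} = 3$ ($s{\left(H \right)} = 3 + \left(H - H\right) = 3 + 0 = 3$)
$L{\left(o \right)} = - \frac{16}{5} + \frac{o}{5}$ ($L{\left(o \right)} = \frac{-16 + o}{5} = - \frac{16}{5} + \frac{o}{5}$)
$Y{\left(f,C \right)} = - 16 C + \frac{5 f}{2}$ ($Y{\left(f,C \right)} = - \frac{- 5 f + 32 C}{2} = - 16 C + \frac{5 f}{2}$)
$Y{\left(\left(s{\left(1 \right)} - 7\right) + a{\left(-3,-1 \right)},36 \right)} + L{\left(10 \right)} \left(-1273\right) = \left(\left(-16\right) 36 + \frac{5 \left(\left(3 - 7\right) - 3\right)}{2}\right) + \left(- \frac{16}{5} + \frac{1}{5} \cdot 10\right) \left(-1273\right) = \left(-576 + \frac{5 \left(-4 - 3\right)}{2}\right) + \left(- \frac{16}{5} + 2\right) \left(-1273\right) = \left(-576 + \frac{5}{2} \left(-7\right)\right) - - \frac{7638}{5} = \left(-576 - \frac{35}{2}\right) + \frac{7638}{5} = - \frac{1187}{2} + \frac{7638}{5} = \frac{9341}{10}$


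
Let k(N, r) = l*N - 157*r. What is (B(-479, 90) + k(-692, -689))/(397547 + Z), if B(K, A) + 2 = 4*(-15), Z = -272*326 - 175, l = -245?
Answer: 277651/308700 ≈ 0.89942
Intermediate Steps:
Z = -88847 (Z = -88672 - 175 = -88847)
B(K, A) = -62 (B(K, A) = -2 + 4*(-15) = -2 - 60 = -62)
k(N, r) = -245*N - 157*r
(B(-479, 90) + k(-692, -689))/(397547 + Z) = (-62 + (-245*(-692) - 157*(-689)))/(397547 - 88847) = (-62 + (169540 + 108173))/308700 = (-62 + 277713)*(1/308700) = 277651*(1/308700) = 277651/308700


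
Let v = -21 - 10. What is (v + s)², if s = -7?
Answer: 1444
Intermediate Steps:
v = -31
(v + s)² = (-31 - 7)² = (-38)² = 1444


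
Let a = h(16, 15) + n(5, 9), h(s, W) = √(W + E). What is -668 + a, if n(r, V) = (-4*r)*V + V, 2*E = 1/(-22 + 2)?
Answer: -839 + √5990/20 ≈ -835.13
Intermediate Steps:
E = -1/40 (E = 1/(2*(-22 + 2)) = (½)/(-20) = (½)*(-1/20) = -1/40 ≈ -0.025000)
n(r, V) = V - 4*V*r (n(r, V) = -4*V*r + V = V - 4*V*r)
h(s, W) = √(-1/40 + W) (h(s, W) = √(W - 1/40) = √(-1/40 + W))
a = -171 + √5990/20 (a = √(-10 + 400*15)/20 + 9*(1 - 4*5) = √(-10 + 6000)/20 + 9*(1 - 20) = √5990/20 + 9*(-19) = √5990/20 - 171 = -171 + √5990/20 ≈ -167.13)
-668 + a = -668 + (-171 + √5990/20) = -839 + √5990/20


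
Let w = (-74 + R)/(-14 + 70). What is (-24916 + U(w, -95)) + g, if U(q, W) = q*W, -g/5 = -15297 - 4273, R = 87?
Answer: 4083069/56 ≈ 72912.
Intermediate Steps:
g = 97850 (g = -5*(-15297 - 4273) = -5*(-19570) = 97850)
w = 13/56 (w = (-74 + 87)/(-14 + 70) = 13/56 ≈ 0.23214)
U(q, W) = W*q
(-24916 + U(w, -95)) + g = (-24916 - 95*13/56) + 97850 = (-24916 - 1235/56) + 97850 = -1396531/56 + 97850 = 4083069/56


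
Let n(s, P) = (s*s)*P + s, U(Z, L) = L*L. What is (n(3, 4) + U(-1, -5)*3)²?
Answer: 12996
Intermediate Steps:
U(Z, L) = L²
n(s, P) = s + P*s² (n(s, P) = s²*P + s = P*s² + s = s + P*s²)
(n(3, 4) + U(-1, -5)*3)² = (3*(1 + 4*3) + (-5)²*3)² = (3*(1 + 12) + 25*3)² = (3*13 + 75)² = (39 + 75)² = 114² = 12996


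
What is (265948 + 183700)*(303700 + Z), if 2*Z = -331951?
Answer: 61927545976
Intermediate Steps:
Z = -331951/2 (Z = (½)*(-331951) = -331951/2 ≈ -1.6598e+5)
(265948 + 183700)*(303700 + Z) = (265948 + 183700)*(303700 - 331951/2) = 449648*(275449/2) = 61927545976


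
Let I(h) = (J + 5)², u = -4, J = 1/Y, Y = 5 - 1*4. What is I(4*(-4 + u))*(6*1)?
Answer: 216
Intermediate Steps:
Y = 1 (Y = 5 - 4 = 1)
J = 1 (J = 1/1 = 1)
I(h) = 36 (I(h) = (1 + 5)² = 6² = 36)
I(4*(-4 + u))*(6*1) = 36*(6*1) = 36*6 = 216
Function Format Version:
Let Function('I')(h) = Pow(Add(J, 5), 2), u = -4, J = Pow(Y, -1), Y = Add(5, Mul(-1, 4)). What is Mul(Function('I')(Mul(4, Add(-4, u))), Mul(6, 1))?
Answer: 216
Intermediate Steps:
Y = 1 (Y = Add(5, -4) = 1)
J = 1 (J = Pow(1, -1) = 1)
Function('I')(h) = 36 (Function('I')(h) = Pow(Add(1, 5), 2) = Pow(6, 2) = 36)
Mul(Function('I')(Mul(4, Add(-4, u))), Mul(6, 1)) = Mul(36, Mul(6, 1)) = Mul(36, 6) = 216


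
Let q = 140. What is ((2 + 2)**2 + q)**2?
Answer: 24336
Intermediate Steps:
((2 + 2)**2 + q)**2 = ((2 + 2)**2 + 140)**2 = (4**2 + 140)**2 = (16 + 140)**2 = 156**2 = 24336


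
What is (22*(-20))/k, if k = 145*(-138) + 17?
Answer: 440/19993 ≈ 0.022008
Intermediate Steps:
k = -19993 (k = -20010 + 17 = -19993)
(22*(-20))/k = (22*(-20))/(-19993) = -440*(-1/19993) = 440/19993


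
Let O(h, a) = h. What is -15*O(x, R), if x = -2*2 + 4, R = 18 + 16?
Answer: 0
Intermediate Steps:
R = 34
x = 0 (x = -4 + 4 = 0)
-15*O(x, R) = -15*0 = 0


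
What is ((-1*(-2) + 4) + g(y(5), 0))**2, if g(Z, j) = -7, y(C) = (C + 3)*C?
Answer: 1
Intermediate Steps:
y(C) = C*(3 + C) (y(C) = (3 + C)*C = C*(3 + C))
((-1*(-2) + 4) + g(y(5), 0))**2 = ((-1*(-2) + 4) - 7)**2 = ((2 + 4) - 7)**2 = (6 - 7)**2 = (-1)**2 = 1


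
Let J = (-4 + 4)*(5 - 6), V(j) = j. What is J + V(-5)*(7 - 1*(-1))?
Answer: -40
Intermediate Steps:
J = 0 (J = 0*(-1) = 0)
J + V(-5)*(7 - 1*(-1)) = 0 - 5*(7 - 1*(-1)) = 0 - 5*(7 + 1) = 0 - 5*8 = 0 - 40 = -40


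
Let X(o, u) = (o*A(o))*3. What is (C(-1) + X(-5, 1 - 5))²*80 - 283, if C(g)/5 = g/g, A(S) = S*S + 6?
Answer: 16927717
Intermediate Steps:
A(S) = 6 + S² (A(S) = S² + 6 = 6 + S²)
C(g) = 5 (C(g) = 5*(g/g) = 5*1 = 5)
X(o, u) = 3*o*(6 + o²) (X(o, u) = (o*(6 + o²))*3 = 3*o*(6 + o²))
(C(-1) + X(-5, 1 - 5))²*80 - 283 = (5 + 3*(-5)*(6 + (-5)²))²*80 - 283 = (5 + 3*(-5)*(6 + 25))²*80 - 283 = (5 + 3*(-5)*31)²*80 - 283 = (5 - 465)²*80 - 283 = (-460)²*80 - 283 = 211600*80 - 283 = 16928000 - 283 = 16927717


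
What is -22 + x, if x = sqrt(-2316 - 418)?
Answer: -22 + I*sqrt(2734) ≈ -22.0 + 52.288*I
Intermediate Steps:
x = I*sqrt(2734) (x = sqrt(-2734) = I*sqrt(2734) ≈ 52.288*I)
-22 + x = -22 + I*sqrt(2734)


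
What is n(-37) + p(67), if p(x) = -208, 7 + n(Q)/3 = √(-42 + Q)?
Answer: -229 + 3*I*√79 ≈ -229.0 + 26.665*I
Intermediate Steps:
n(Q) = -21 + 3*√(-42 + Q)
n(-37) + p(67) = (-21 + 3*√(-42 - 37)) - 208 = (-21 + 3*√(-79)) - 208 = (-21 + 3*(I*√79)) - 208 = (-21 + 3*I*√79) - 208 = -229 + 3*I*√79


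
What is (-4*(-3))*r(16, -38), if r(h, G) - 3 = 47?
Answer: 600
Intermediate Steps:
r(h, G) = 50 (r(h, G) = 3 + 47 = 50)
(-4*(-3))*r(16, -38) = -4*(-3)*50 = 12*50 = 600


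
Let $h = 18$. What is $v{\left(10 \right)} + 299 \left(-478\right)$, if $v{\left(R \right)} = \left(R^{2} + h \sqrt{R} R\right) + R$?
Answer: $-142812 + 180 \sqrt{10} \approx -1.4224 \cdot 10^{5}$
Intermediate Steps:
$v{\left(R \right)} = R + R^{2} + 18 R^{\frac{3}{2}}$ ($v{\left(R \right)} = \left(R^{2} + 18 \sqrt{R} R\right) + R = \left(R^{2} + 18 R^{\frac{3}{2}}\right) + R = R + R^{2} + 18 R^{\frac{3}{2}}$)
$v{\left(10 \right)} + 299 \left(-478\right) = \left(10 + 10^{2} + 18 \cdot 10^{\frac{3}{2}}\right) + 299 \left(-478\right) = \left(10 + 100 + 18 \cdot 10 \sqrt{10}\right) - 142922 = \left(10 + 100 + 180 \sqrt{10}\right) - 142922 = \left(110 + 180 \sqrt{10}\right) - 142922 = -142812 + 180 \sqrt{10}$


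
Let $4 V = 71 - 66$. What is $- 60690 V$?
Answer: $- \frac{151725}{2} \approx -75863.0$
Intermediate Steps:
$V = \frac{5}{4}$ ($V = \frac{71 - 66}{4} = \frac{1}{4} \cdot 5 = \frac{5}{4} \approx 1.25$)
$- 60690 V = \left(-60690\right) \frac{5}{4} = - \frac{151725}{2}$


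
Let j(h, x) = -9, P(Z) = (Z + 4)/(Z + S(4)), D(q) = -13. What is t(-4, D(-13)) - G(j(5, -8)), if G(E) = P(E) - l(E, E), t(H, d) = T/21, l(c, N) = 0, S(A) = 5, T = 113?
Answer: 347/84 ≈ 4.1310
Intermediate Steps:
t(H, d) = 113/21
P(Z) = (4 + Z)/(5 + Z) (P(Z) = (Z + 4)/(Z + 5) = (4 + Z)/(5 + Z))
G(E) = (4 + E)/(5 + E) (G(E) = (4 + E)/(5 + E) - 1*0 = (4 + E)/(5 + E) + 0 = (4 + E)/(5 + E))
t(-4, D(-13)) - G(j(5, -8)) = 113/21 - (4 - 9)/(5 - 9) = 113/21 - (-5)/(-4) = 113/21 - (-1)*(-5)/4 = 113/21 - 1*5/4 = 113/21 - 5/4 = 347/84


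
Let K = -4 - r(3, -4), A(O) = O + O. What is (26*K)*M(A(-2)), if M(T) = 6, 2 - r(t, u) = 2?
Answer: -624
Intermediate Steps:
r(t, u) = 0 (r(t, u) = 2 - 1*2 = 2 - 2 = 0)
A(O) = 2*O
K = -4 (K = -4 - 1*0 = -4 + 0 = -4)
(26*K)*M(A(-2)) = (26*(-4))*6 = -104*6 = -624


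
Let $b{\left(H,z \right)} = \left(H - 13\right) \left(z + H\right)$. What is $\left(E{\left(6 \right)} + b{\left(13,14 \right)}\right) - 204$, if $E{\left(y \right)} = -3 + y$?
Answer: $-201$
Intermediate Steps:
$b{\left(H,z \right)} = \left(-13 + H\right) \left(H + z\right)$
$\left(E{\left(6 \right)} + b{\left(13,14 \right)}\right) - 204 = \left(\left(-3 + 6\right) + \left(13^{2} - 169 - 182 + 13 \cdot 14\right)\right) - 204 = \left(3 + \left(169 - 169 - 182 + 182\right)\right) - 204 = \left(3 + 0\right) - 204 = 3 - 204 = -201$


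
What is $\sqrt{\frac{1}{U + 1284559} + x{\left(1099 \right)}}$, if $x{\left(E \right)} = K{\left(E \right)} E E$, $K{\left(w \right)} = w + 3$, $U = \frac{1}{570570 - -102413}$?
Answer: $\frac{\sqrt{994702660420285060364303149803342}}{864486369498} \approx 36483.0$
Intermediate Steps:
$U = \frac{1}{672983}$ ($U = \frac{1}{570570 + 102413} = \frac{1}{672983} \approx 1.4859 \cdot 10^{-6}$)
$K{\left(w \right)} = 3 + w$
$x{\left(E \right)} = E^{2} \left(3 + E\right)$ ($x{\left(E \right)} = \left(3 + E\right) E E = E \left(3 + E\right) E = E^{2} \left(3 + E\right)$)
$\sqrt{\frac{1}{U + 1284559} + x{\left(1099 \right)}} = \sqrt{\frac{1}{\frac{1}{672983} + 1284559} + 1099^{2} \left(3 + 1099\right)} = \sqrt{\frac{1}{\frac{864486369498}{672983}} + 1207801 \cdot 1102} = \sqrt{\frac{672983}{864486369498} + 1330996702} = \sqrt{\frac{1150628506725792068579}{864486369498}} = \frac{\sqrt{994702660420285060364303149803342}}{864486369498}$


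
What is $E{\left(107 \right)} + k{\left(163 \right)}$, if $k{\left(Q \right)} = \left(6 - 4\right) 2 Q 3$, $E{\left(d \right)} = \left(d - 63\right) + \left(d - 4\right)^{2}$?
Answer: $12609$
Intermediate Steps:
$E{\left(d \right)} = -63 + d + \left(-4 + d\right)^{2}$ ($E{\left(d \right)} = \left(-63 + d\right) + \left(-4 + d\right)^{2} = -63 + d + \left(-4 + d\right)^{2}$)
$k{\left(Q \right)} = 12 Q$ ($k{\left(Q \right)} = 2 \cdot 6 Q = 12 Q$)
$E{\left(107 \right)} + k{\left(163 \right)} = \left(-63 + 107 + \left(-4 + 107\right)^{2}\right) + 12 \cdot 163 = \left(-63 + 107 + 103^{2}\right) + 1956 = \left(-63 + 107 + 10609\right) + 1956 = 10653 + 1956 = 12609$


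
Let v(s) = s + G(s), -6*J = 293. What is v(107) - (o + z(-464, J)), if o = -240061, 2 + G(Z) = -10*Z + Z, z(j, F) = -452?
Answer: 239655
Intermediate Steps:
J = -293/6 (J = -1/6*293 = -293/6 ≈ -48.833)
G(Z) = -2 - 9*Z (G(Z) = -2 + (-10*Z + Z) = -2 - 9*Z)
v(s) = -2 - 8*s (v(s) = s + (-2 - 9*s) = -2 - 8*s)
v(107) - (o + z(-464, J)) = (-2 - 8*107) - (-240061 - 452) = (-2 - 856) - 1*(-240513) = -858 + 240513 = 239655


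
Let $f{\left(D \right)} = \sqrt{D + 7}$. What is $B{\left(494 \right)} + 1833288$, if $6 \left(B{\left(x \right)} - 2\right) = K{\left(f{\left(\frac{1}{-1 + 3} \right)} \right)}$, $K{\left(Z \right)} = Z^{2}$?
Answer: $\frac{7333165}{4} \approx 1.8333 \cdot 10^{6}$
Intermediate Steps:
$f{\left(D \right)} = \sqrt{7 + D}$
$B{\left(x \right)} = \frac{13}{4}$ ($B{\left(x \right)} = 2 + \frac{\left(\sqrt{7 + \frac{1}{-1 + 3}}\right)^{2}}{6} = 2 + \frac{\left(\sqrt{7 + \frac{1}{2}}\right)^{2}}{6} = 2 + \frac{\left(\sqrt{\frac{15}{2}}\right)^{2}}{6} = 2 + \frac{\left(\frac{\sqrt{30}}{2}\right)^{2}}{6} = 2 + \frac{1}{6} \cdot \frac{15}{2} = 2 + \frac{5}{4} = \frac{13}{4}$)
$B{\left(494 \right)} + 1833288 = \frac{13}{4} + 1833288 = \frac{7333165}{4}$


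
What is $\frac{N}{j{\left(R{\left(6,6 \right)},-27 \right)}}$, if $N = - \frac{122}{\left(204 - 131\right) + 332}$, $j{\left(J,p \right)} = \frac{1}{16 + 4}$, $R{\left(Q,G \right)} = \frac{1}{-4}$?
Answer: $- \frac{488}{81} \approx -6.0247$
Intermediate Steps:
$R{\left(Q,G \right)} = - \frac{1}{4}$
$j{\left(J,p \right)} = \frac{1}{20}$
$N = - \frac{122}{405}$ ($N = - \frac{122}{73 + 332} = - \frac{122}{405} \approx -0.30123$)
$\frac{N}{j{\left(R{\left(6,6 \right)},-27 \right)}} = - \frac{122 \frac{1}{\frac{1}{20}}}{405} = \left(- \frac{122}{405}\right) 20 = - \frac{488}{81}$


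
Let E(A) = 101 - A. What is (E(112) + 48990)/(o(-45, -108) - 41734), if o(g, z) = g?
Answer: -48979/41779 ≈ -1.1723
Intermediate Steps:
(E(112) + 48990)/(o(-45, -108) - 41734) = ((101 - 1*112) + 48990)/(-45 - 41734) = ((101 - 112) + 48990)/(-41779) = (-11 + 48990)*(-1/41779) = 48979*(-1/41779) = -48979/41779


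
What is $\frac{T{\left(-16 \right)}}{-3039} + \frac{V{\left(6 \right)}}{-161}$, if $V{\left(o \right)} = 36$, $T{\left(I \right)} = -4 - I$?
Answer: $- \frac{37112}{163093} \approx -0.22755$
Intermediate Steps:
$\frac{T{\left(-16 \right)}}{-3039} + \frac{V{\left(6 \right)}}{-161} = \frac{-4 - -16}{-3039} + \frac{36}{-161} = \left(-4 + 16\right) \left(- \frac{1}{3039}\right) + 36 \left(- \frac{1}{161}\right) = 12 \left(- \frac{1}{3039}\right) - \frac{36}{161} = - \frac{4}{1013} - \frac{36}{161} = - \frac{37112}{163093}$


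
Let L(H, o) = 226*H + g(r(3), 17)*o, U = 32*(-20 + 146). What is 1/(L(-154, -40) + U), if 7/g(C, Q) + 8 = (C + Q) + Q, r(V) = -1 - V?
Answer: -11/338632 ≈ -3.2484e-5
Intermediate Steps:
g(C, Q) = 7/(-8 + C + 2*Q) (g(C, Q) = 7/(-8 + ((C + Q) + Q)) = 7/(-8 + (C + 2*Q)) = 7/(-8 + C + 2*Q))
U = 4032 (U = 32*126 = 4032)
L(H, o) = 226*H + 7*o/22 (L(H, o) = 226*H + (7/(-8 + (-1 - 1*3) + 2*17))*o = 226*H + (7/(-8 + (-1 - 3) + 34))*o = 226*H + (7/(-8 - 4 + 34))*o = 226*H + (7/22)*o = 226*H + (7*(1/22))*o = 226*H + 7*o/22)
1/(L(-154, -40) + U) = 1/((226*(-154) + (7/22)*(-40)) + 4032) = 1/((-34804 - 140/11) + 4032) = 1/(-382984/11 + 4032) = 1/(-338632/11) = -11/338632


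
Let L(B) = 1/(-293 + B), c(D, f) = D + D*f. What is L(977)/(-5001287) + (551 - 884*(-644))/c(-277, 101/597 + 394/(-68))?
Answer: 39568482374931633119/88956328646730132 ≈ 444.81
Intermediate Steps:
L(977)/(-5001287) + (551 - 884*(-644))/c(-277, 101/597 + 394/(-68)) = 1/((-293 + 977)*(-5001287)) + (551 - 884*(-644))/((-277*(1 + (101/597 + 394/(-68))))) = -1/5001287/684 + (551 + 569296)/((-277*(1 + (101*(1/597) + 394*(-1/68))))) = (1/684)*(-1/5001287) + 569847/((-277*(1 + (101/597 - 197/34)))) = -1/3420880308 + 569847/((-277*(1 - 114175/20298))) = -1/3420880308 + 569847/((-277*(-93877/20298))) = -1/3420880308 + 569847/(26003929/20298) = -1/3420880308 + 569847*(20298/26003929) = -1/3420880308 + 11566754406/26003929 = 39568482374931633119/88956328646730132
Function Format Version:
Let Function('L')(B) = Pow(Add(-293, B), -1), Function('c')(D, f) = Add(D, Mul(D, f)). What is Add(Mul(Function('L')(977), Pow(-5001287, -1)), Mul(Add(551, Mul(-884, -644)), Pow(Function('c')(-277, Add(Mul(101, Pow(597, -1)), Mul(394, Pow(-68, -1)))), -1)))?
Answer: Rational(39568482374931633119, 88956328646730132) ≈ 444.81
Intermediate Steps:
Add(Mul(Function('L')(977), Pow(-5001287, -1)), Mul(Add(551, Mul(-884, -644)), Pow(Function('c')(-277, Add(Mul(101, Pow(597, -1)), Mul(394, Pow(-68, -1)))), -1))) = Add(Mul(Pow(Add(-293, 977), -1), Pow(-5001287, -1)), Mul(Add(551, Mul(-884, -644)), Pow(Mul(-277, Add(1, Add(Mul(101, Pow(597, -1)), Mul(394, Pow(-68, -1))))), -1))) = Add(Mul(Pow(684, -1), Rational(-1, 5001287)), Mul(Add(551, 569296), Pow(Mul(-277, Add(1, Add(Mul(101, Rational(1, 597)), Mul(394, Rational(-1, 68))))), -1))) = Add(Mul(Rational(1, 684), Rational(-1, 5001287)), Mul(569847, Pow(Mul(-277, Add(1, Add(Rational(101, 597), Rational(-197, 34)))), -1))) = Add(Rational(-1, 3420880308), Mul(569847, Pow(Mul(-277, Add(1, Rational(-114175, 20298))), -1))) = Add(Rational(-1, 3420880308), Mul(569847, Pow(Mul(-277, Rational(-93877, 20298)), -1))) = Add(Rational(-1, 3420880308), Mul(569847, Pow(Rational(26003929, 20298), -1))) = Add(Rational(-1, 3420880308), Mul(569847, Rational(20298, 26003929))) = Add(Rational(-1, 3420880308), Rational(11566754406, 26003929)) = Rational(39568482374931633119, 88956328646730132)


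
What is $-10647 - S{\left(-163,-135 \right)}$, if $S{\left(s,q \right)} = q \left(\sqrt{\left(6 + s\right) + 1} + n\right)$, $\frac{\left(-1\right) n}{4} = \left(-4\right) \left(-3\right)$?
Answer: $-17127 + 270 i \sqrt{39} \approx -17127.0 + 1686.2 i$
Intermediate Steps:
$n = -48$ ($n = - 4 \left(\left(-4\right) \left(-3\right)\right) = \left(-4\right) 12 = -48$)
$S{\left(s,q \right)} = q \left(-48 + \sqrt{7 + s}\right)$ ($S{\left(s,q \right)} = q \left(\sqrt{\left(6 + s\right) + 1} - 48\right) = q \left(\sqrt{7 + s} - 48\right) = q \left(-48 + \sqrt{7 + s}\right)$)
$-10647 - S{\left(-163,-135 \right)} = -10647 - - 135 \left(-48 + \sqrt{7 - 163}\right) = -10647 - - 135 \left(-48 + \sqrt{-156}\right) = -10647 - - 135 \left(-48 + 2 i \sqrt{39}\right) = -10647 - \left(6480 - 270 i \sqrt{39}\right) = -17127 + 270 i \sqrt{39}$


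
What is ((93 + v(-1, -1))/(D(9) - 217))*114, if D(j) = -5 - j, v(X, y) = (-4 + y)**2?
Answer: -4484/77 ≈ -58.234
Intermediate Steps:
((93 + v(-1, -1))/(D(9) - 217))*114 = ((93 + (-4 - 1)**2)/((-5 - 1*9) - 217))*114 = ((93 + (-5)**2)/((-5 - 9) - 217))*114 = ((93 + 25)/(-14 - 217))*114 = (118/(-231))*114 = (118*(-1/231))*114 = -118/231*114 = -4484/77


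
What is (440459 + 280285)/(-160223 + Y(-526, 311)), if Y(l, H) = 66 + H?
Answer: -120124/26641 ≈ -4.5090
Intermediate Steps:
(440459 + 280285)/(-160223 + Y(-526, 311)) = (440459 + 280285)/(-160223 + (66 + 311)) = 720744/(-160223 + 377) = 720744/(-159846) = 720744*(-1/159846) = -120124/26641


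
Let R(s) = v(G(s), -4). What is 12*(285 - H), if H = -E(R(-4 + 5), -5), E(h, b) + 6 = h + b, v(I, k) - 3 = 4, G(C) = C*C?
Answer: 3372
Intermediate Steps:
G(C) = C²
v(I, k) = 7 (v(I, k) = 3 + 4 = 7)
R(s) = 7
E(h, b) = -6 + b + h (E(h, b) = -6 + (h + b) = -6 + (b + h) = -6 + b + h)
H = 4 (H = -(-6 - 5 + 7) = -1*(-4) = 4)
12*(285 - H) = 12*(285 - 1*4) = 12*(285 - 4) = 12*281 = 3372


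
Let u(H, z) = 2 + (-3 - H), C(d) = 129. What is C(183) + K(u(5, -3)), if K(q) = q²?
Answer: 165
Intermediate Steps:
u(H, z) = -1 - H
C(183) + K(u(5, -3)) = 129 + (-1 - 1*5)² = 129 + (-1 - 5)² = 129 + (-6)² = 129 + 36 = 165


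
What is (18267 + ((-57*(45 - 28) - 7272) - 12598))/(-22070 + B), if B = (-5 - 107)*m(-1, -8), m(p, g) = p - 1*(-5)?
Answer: 1286/11259 ≈ 0.11422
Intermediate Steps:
m(p, g) = 5 + p (m(p, g) = p + 5 = 5 + p)
B = -448 (B = (-5 - 107)*(5 - 1) = -112*4 = -448)
(18267 + ((-57*(45 - 28) - 7272) - 12598))/(-22070 + B) = (18267 + ((-57*(45 - 28) - 7272) - 12598))/(-22070 - 448) = (18267 + ((-57*17 - 7272) - 12598))/(-22518) = (18267 + ((-969 - 7272) - 12598))*(-1/22518) = (18267 + (-8241 - 12598))*(-1/22518) = (18267 - 20839)*(-1/22518) = -2572*(-1/22518) = 1286/11259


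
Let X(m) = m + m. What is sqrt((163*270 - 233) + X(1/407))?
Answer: sqrt(7251617087)/407 ≈ 209.23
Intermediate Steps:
X(m) = 2*m
sqrt((163*270 - 233) + X(1/407)) = sqrt((163*270 - 233) + 2/407) = sqrt((44010 - 233) + 2*(1/407)) = sqrt(43777 + 2/407) = sqrt(17817241/407) = sqrt(7251617087)/407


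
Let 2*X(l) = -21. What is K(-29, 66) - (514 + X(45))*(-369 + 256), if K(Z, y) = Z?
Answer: 113733/2 ≈ 56867.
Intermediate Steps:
X(l) = -21/2 (X(l) = (1/2)*(-21) = -21/2)
K(-29, 66) - (514 + X(45))*(-369 + 256) = -29 - (514 - 21/2)*(-369 + 256) = -29 - 1007*(-113)/2 = -29 - 1*(-113791/2) = -29 + 113791/2 = 113733/2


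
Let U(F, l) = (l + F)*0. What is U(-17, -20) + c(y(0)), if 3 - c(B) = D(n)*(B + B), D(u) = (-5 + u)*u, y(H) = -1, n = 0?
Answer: 3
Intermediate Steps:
D(u) = u*(-5 + u)
c(B) = 3 (c(B) = 3 - 0*(-5 + 0)*(B + B) = 3 - 0*(-5)*2*B = 3 - 0*2*B = 3 - 1*0 = 3 + 0 = 3)
U(F, l) = 0 (U(F, l) = (F + l)*0 = 0)
U(-17, -20) + c(y(0)) = 0 + 3 = 3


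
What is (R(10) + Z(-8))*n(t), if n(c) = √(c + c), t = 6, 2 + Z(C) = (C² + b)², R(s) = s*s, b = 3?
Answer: 9174*√3 ≈ 15890.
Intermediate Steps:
R(s) = s²
Z(C) = -2 + (3 + C²)² (Z(C) = -2 + (C² + 3)² = -2 + (3 + C²)²)
n(c) = √2*√c (n(c) = √(2*c) = √2*√c)
(R(10) + Z(-8))*n(t) = (10² + (-2 + (3 + (-8)²)²))*(√2*√6) = (100 + (-2 + (3 + 64)²))*(2*√3) = (100 + (-2 + 67²))*(2*√3) = (100 + (-2 + 4489))*(2*√3) = (100 + 4487)*(2*√3) = 4587*(2*√3) = 9174*√3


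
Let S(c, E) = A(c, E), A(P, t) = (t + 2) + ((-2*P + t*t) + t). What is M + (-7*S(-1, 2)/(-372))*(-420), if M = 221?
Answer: 3911/31 ≈ 126.16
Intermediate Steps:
A(P, t) = 2 + t² - 2*P + 2*t (A(P, t) = (2 + t) + ((-2*P + t²) + t) = (2 + t) + ((t² - 2*P) + t) = (2 + t) + (t + t² - 2*P) = 2 + t² - 2*P + 2*t)
S(c, E) = 2 + E² - 2*c + 2*E
M + (-7*S(-1, 2)/(-372))*(-420) = 221 + (-7*(2 + 2² - 2*(-1) + 2*2)/(-372))*(-420) = 221 + (-7*(2 + 4 + 2 + 4)*(-1/372))*(-420) = 221 + (-7*12*(-1/372))*(-420) = 221 - 84*(-1/372)*(-420) = 221 + (7/31)*(-420) = 221 - 2940/31 = 3911/31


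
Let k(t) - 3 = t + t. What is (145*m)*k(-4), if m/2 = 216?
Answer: -313200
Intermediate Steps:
k(t) = 3 + 2*t (k(t) = 3 + (t + t) = 3 + 2*t)
m = 432 (m = 2*216 = 432)
(145*m)*k(-4) = (145*432)*(3 + 2*(-4)) = 62640*(3 - 8) = 62640*(-5) = -313200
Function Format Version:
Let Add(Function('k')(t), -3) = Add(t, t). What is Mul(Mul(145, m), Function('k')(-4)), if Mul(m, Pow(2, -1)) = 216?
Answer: -313200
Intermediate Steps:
Function('k')(t) = Add(3, Mul(2, t)) (Function('k')(t) = Add(3, Add(t, t)) = Add(3, Mul(2, t)))
m = 432 (m = Mul(2, 216) = 432)
Mul(Mul(145, m), Function('k')(-4)) = Mul(Mul(145, 432), Add(3, Mul(2, -4))) = Mul(62640, Add(3, -8)) = Mul(62640, -5) = -313200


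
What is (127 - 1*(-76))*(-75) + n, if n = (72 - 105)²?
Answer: -14136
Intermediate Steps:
n = 1089 (n = (-33)² = 1089)
(127 - 1*(-76))*(-75) + n = (127 - 1*(-76))*(-75) + 1089 = (127 + 76)*(-75) + 1089 = 203*(-75) + 1089 = -15225 + 1089 = -14136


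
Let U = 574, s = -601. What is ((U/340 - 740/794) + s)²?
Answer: 1641096640223401/4554900100 ≈ 3.6029e+5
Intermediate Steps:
((U/340 - 740/794) + s)² = ((574/340 - 740/794) - 601)² = ((574*(1/340) - 740*1/794) - 601)² = ((287/170 - 370/397) - 601)² = (51039/67490 - 601)² = (-40510451/67490)² = 1641096640223401/4554900100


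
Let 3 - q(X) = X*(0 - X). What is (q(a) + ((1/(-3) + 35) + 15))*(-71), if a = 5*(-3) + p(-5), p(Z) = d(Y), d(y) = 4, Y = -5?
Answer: -36991/3 ≈ -12330.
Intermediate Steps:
p(Z) = 4
a = -11 (a = 5*(-3) + 4 = -15 + 4 = -11)
q(X) = 3 + X² (q(X) = 3 - X*(0 - X) = 3 - X*(-X) = 3 - (-1)*X² = 3 + X²)
(q(a) + ((1/(-3) + 35) + 15))*(-71) = ((3 + (-11)²) + ((1/(-3) + 35) + 15))*(-71) = ((3 + 121) + ((-⅓ + 35) + 15))*(-71) = (124 + (104/3 + 15))*(-71) = (124 + 149/3)*(-71) = (521/3)*(-71) = -36991/3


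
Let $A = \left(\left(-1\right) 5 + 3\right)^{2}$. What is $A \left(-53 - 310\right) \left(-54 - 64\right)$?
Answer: $171336$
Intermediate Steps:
$A = 4$ ($A = \left(-5 + 3\right)^{2} = \left(-2\right)^{2} = 4$)
$A \left(-53 - 310\right) \left(-54 - 64\right) = 4 \left(-53 - 310\right) \left(-54 - 64\right) = 4 \left(\left(-363\right) \left(-118\right)\right) = 4 \cdot 42834 = 171336$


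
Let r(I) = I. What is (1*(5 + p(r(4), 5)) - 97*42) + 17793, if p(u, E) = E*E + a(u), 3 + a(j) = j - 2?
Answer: 13748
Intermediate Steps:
a(j) = -5 + j (a(j) = -3 + (j - 2) = -3 + (-2 + j) = -5 + j)
p(u, E) = -5 + u + E² (p(u, E) = E*E + (-5 + u) = E² + (-5 + u) = -5 + u + E²)
(1*(5 + p(r(4), 5)) - 97*42) + 17793 = (1*(5 + (-5 + 4 + 5²)) - 97*42) + 17793 = (1*(5 + (-5 + 4 + 25)) - 4074) + 17793 = (1*(5 + 24) - 4074) + 17793 = (1*29 - 4074) + 17793 = (29 - 4074) + 17793 = -4045 + 17793 = 13748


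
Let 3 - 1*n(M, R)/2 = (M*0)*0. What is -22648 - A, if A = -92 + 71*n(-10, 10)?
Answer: -22982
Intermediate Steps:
n(M, R) = 6 (n(M, R) = 6 - 2*M*0*0 = 6 - 0*0 = 6 - 2*0 = 6 + 0 = 6)
A = 334 (A = -92 + 71*6 = -92 + 426 = 334)
-22648 - A = -22648 - 1*334 = -22648 - 334 = -22982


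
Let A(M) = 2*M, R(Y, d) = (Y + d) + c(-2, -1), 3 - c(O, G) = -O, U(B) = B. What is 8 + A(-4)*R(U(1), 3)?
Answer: -32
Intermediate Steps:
c(O, G) = 3 + O (c(O, G) = 3 - (-1)*O = 3 + O)
R(Y, d) = 1 + Y + d (R(Y, d) = (Y + d) + (3 - 2) = (Y + d) + 1 = 1 + Y + d)
8 + A(-4)*R(U(1), 3) = 8 + (2*(-4))*(1 + 1 + 3) = 8 - 8*5 = 8 - 40 = -32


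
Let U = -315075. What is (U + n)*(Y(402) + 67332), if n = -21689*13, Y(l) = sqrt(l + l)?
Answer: -40199358624 - 1194064*sqrt(201) ≈ -4.0216e+10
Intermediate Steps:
Y(l) = sqrt(2)*sqrt(l) (Y(l) = sqrt(2*l) = sqrt(2)*sqrt(l))
n = -281957
(U + n)*(Y(402) + 67332) = (-315075 - 281957)*(sqrt(2)*sqrt(402) + 67332) = -597032*(2*sqrt(201) + 67332) = -597032*(67332 + 2*sqrt(201)) = -40199358624 - 1194064*sqrt(201)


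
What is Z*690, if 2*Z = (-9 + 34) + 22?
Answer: 16215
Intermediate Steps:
Z = 47/2 (Z = ((-9 + 34) + 22)/2 = (25 + 22)/2 = (1/2)*47 = 47/2 ≈ 23.500)
Z*690 = (47/2)*690 = 16215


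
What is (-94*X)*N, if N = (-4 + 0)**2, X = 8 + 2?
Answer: -15040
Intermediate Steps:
X = 10
N = 16 (N = (-4)**2 = 16)
(-94*X)*N = -94*10*16 = -940*16 = -15040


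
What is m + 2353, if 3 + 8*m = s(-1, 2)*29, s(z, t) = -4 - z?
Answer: 9367/4 ≈ 2341.8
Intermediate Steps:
m = -45/4 (m = -3/8 + ((-4 - 1*(-1))*29)/8 = -3/8 + ((-4 + 1)*29)/8 = -3/8 + (-3*29)/8 = -3/8 + (1/8)*(-87) = -3/8 - 87/8 = -45/4 ≈ -11.250)
m + 2353 = -45/4 + 2353 = 9367/4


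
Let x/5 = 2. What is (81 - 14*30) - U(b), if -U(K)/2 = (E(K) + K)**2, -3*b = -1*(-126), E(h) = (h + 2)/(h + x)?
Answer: 23857/8 ≈ 2982.1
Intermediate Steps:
x = 10 (x = 5*2 = 10)
E(h) = (2 + h)/(10 + h) (E(h) = (h + 2)/(h + 10) = (2 + h)/(10 + h))
b = -42 (b = -(-1)*(-126)/3 = -1/3*126 = -42)
U(K) = -2*(K + (2 + K)/(10 + K))**2 (U(K) = -2*((2 + K)/(10 + K) + K)**2 = -2*(K + (2 + K)/(10 + K))**2)
(81 - 14*30) - U(b) = (81 - 14*30) - (-2)*(2 - 42 - 42*(10 - 42))**2/(10 - 42)**2 = (81 - 420) - (-2)*(2 - 42 - 42*(-32))**2/(-32)**2 = -339 - (-2)*(2 - 42 + 1344)**2/1024 = -339 - (-2)*1304**2/1024 = -339 - (-2)*1700416/1024 = -339 - 1*(-26569/8) = -339 + 26569/8 = 23857/8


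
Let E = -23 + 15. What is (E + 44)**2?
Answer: 1296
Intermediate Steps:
E = -8
(E + 44)**2 = (-8 + 44)**2 = 36**2 = 1296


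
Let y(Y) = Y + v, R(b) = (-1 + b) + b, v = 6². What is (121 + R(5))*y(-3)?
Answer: 4290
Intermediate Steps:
v = 36
R(b) = -1 + 2*b
y(Y) = 36 + Y (y(Y) = Y + 36 = 36 + Y)
(121 + R(5))*y(-3) = (121 + (-1 + 2*5))*(36 - 3) = (121 + (-1 + 10))*33 = (121 + 9)*33 = 130*33 = 4290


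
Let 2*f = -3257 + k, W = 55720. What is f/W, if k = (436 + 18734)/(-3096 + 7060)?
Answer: -920827/31553440 ≈ -0.029183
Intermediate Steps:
k = 9585/1982 (k = 19170/3964 = 19170*(1/3964) = 9585/1982 ≈ 4.8360)
f = -6445789/3964 (f = (-3257 + 9585/1982)/2 = (1/2)*(-6445789/1982) = -6445789/3964 ≈ -1626.1)
f/W = -6445789/3964/55720 = -6445789/3964*1/55720 = -920827/31553440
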